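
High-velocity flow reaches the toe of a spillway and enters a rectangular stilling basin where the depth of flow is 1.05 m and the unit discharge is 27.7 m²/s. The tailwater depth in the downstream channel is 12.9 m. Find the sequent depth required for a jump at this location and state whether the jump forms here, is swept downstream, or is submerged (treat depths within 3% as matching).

y₂ = 11.7 m; the jump is submerged

V₁ = q/y₁ = 27.7/1.05 = 26.4 m/s. Fr₁ = V₁/√(g·y₁) = 26.4/√(9.81×1.05) = 8.22.
From the momentum equation for a rectangular channel, y₂/y₁ = ½[√(1 + 8Fr₁²) − 1] = ½[√541.5 − 1] = 11.1.
y₂ = 11.1 × 1.05 = 11.7 m.
Tailwater y_tw = 12.9 m: y_tw > y₂, so the jump is submerged.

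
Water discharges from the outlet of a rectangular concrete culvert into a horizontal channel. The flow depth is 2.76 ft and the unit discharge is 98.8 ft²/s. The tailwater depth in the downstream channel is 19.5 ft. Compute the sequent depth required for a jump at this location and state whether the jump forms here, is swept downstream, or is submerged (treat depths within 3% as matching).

V₁ = q/y₁ = 98.8/2.76 = 35.8 ft/s. Fr₁ = V₁/√(g·y₁) = 35.8/√(32.2×2.76) = 3.80.
By Bélanger, y₂/y₁ = ½[√(1 + 8Fr₁²) − 1] = ½[√116.4 − 1] = 4.89.
y₂ = 4.89 × 2.76 = 13.5 ft.
Tailwater y_tw = 19.5 ft: y_tw > y₂, so the jump is submerged.

y₂ = 13.5 ft; the jump is submerged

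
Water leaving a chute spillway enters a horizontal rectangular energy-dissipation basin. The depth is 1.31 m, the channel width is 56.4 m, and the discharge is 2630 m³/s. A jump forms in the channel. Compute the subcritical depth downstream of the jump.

y₂ = 17.8 m

q = Q/b = 2630/56.4 = 46.6 m²/s; V₁ = q/y₁ = 35.6 m/s. Fr₁ = V₁/√(g·y₁) = 9.93.
Bélanger equation: y₂/y₁ = ½[√(1 + 8Fr₁²) − 1] = ½[√789.8 − 1] = 13.6.
y₂ = 13.6 × 1.31 = 17.8 m.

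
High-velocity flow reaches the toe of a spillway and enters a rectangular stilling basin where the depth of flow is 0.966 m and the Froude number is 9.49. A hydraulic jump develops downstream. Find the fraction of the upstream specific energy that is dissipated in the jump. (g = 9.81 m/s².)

ΔE/E₁ = 0.713 (71.3%)

Fr₁ = 9.49 (given).
Conjugate-depth relation: y₂/y₁ = ½[√(1 + 8Fr₁²) − 1] = ½[√721.5 − 1] = 12.9.
y₂ = 12.9 × 0.966 = 12.5 m.
E₁ = y₁(1 + Fr₁²/2) = 0.966×(1 + 9.49²/2) = 44.5 m. ΔE = (y₂ − y₁)³/(4y₁y₂) = 31.7 m. ΔE/E₁ = 31.7/44.5 = 0.713.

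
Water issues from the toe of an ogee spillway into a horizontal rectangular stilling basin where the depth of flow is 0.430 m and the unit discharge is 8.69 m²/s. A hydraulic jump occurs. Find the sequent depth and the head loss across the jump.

y₂ = 5.77 m; ΔE = 15.4 m

V₁ = q/y₁ = 8.69/0.430 = 20.2 m/s. Fr₁ = V₁/√(g·y₁) = 20.2/√(9.81×0.430) = 9.84.
Sequent-depth ratio: y₂/y₁ = ½[√(1 + 8Fr₁²) − 1] = ½[√775.6 − 1] = 13.4.
y₂ = 13.4 × 0.430 = 5.77 m.
Head loss: ΔE = (y₂ − y₁)³/(4y₁y₂) = (5.77 − 0.430)³/(4×0.430×5.77) = 152/9.93 = 15.4 m.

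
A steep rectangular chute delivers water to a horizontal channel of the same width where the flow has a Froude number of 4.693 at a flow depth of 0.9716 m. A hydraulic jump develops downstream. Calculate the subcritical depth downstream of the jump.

Fr₁ = 4.693 (given).
From the momentum equation for a rectangular channel, y₂/y₁ = ½[√(1 + 8Fr₁²) − 1] = ½[√177.19 − 1] = 6.156.
y₂ = 6.156 × 0.9716 = 5.981 m.

y₂ = 5.981 m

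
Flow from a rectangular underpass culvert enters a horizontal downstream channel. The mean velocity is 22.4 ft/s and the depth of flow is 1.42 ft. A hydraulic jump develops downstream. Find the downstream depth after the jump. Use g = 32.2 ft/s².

Fr₁ = V₁/√(g·y₁) = 22.4/√(32.2×1.42) = 3.31.
Bélanger equation: y₂/y₁ = ½[√(1 + 8Fr₁²) − 1] = ½[√88.79 − 1] = 4.21.
y₂ = 4.21 × 1.42 = 5.98 ft.

y₂ = 5.98 ft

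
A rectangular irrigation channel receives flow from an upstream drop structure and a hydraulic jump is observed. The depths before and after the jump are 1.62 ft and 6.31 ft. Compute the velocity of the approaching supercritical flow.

For a rectangular channel the momentum equation gives q² = ½·g·y₁·y₂·(y₁ + y₂) = ½×32.2×1.62×6.31×7.93 = 1305.
q = √1305 = 36.1 ft²/s.
V₁ = q/y₁ = 36.1/1.62 = 22.3 ft/s.

V₁ = 22.3 ft/s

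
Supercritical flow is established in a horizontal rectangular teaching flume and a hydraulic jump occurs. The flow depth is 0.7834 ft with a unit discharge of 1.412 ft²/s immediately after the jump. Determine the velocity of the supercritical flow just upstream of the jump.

V₁ = 8.484 ft/s

V₂ = q/y₂ = 1.412/0.7834 = 1.802 ft/s; Fr₂ = V₂/√(g·y₂) = 0.3589.
From the momentum equation (using Fr₂), y₁/y₂ = ½[√(1 + 8Fr₂²) − 1] = ½[√2.0303 − 1] = 0.2124.
y₁ = 0.2124 × 0.7834 = 0.1664 ft.
V₁ = q/y₁ = 1.412/0.1664 = 8.484 ft/s.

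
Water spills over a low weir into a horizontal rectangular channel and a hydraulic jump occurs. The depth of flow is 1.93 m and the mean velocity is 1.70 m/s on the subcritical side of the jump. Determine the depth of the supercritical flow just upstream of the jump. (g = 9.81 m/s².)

y₁ = 0.473 m

Fr₂ = V₂/√(g·y₂) = 1.70/√(9.81×1.93) = 0.391.
From the momentum equation (using Fr₂), y₁/y₂ = ½[√(1 + 8Fr₂²) − 1] = ½[√2.221 − 1] = 0.245.
y₁ = 0.245 × 1.93 = 0.473 m.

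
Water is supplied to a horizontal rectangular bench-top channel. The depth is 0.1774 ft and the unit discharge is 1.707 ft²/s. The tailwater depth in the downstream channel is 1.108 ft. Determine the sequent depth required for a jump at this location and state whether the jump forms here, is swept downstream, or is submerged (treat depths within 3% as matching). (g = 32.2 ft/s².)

y₂ = 0.9252 ft; the jump is submerged

V₁ = q/y₁ = 1.707/0.1774 = 9.622 ft/s. Fr₁ = V₁/√(g·y₁) = 9.622/√(32.2×0.1774) = 4.026.
Conjugate-depth relation: y₂/y₁ = ½[√(1 + 8Fr₁²) − 1] = ½[√130.67 − 1] = 5.216.
y₂ = 5.216 × 0.1774 = 0.9252 ft.
Tailwater y_tw = 1.108 ft: y_tw > y₂, so the jump is submerged.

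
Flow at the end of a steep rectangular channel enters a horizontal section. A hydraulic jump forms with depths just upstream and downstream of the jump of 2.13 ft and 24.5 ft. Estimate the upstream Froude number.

For a rectangular channel the momentum equation gives q² = ½·g·y₁·y₂·(y₁ + y₂) = ½×32.2×2.13×24.5×26.6 = 22374.
q = √22374 = 150 ft²/s.
V₁ = q/y₁ = 70.2 ft/s; Fr₁ = V₁/√(g·y₁) = 8.48.

Fr₁ = 8.48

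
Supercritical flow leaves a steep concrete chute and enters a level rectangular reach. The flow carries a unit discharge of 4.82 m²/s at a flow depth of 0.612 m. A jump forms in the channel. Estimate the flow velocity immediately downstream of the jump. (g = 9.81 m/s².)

V₁ = q/y₁ = 4.82/0.612 = 7.88 m/s. Fr₁ = V₁/√(g·y₁) = 7.88/√(9.81×0.612) = 3.21.
Bélanger equation: y₂/y₁ = ½[√(1 + 8Fr₁²) − 1] = ½[√83.65 − 1] = 4.07.
y₂ = 4.07 × 0.612 = 2.49 m.
V₂ = q/y₂ = 4.82/2.49 = 1.93 m/s.

V₂ = 1.93 m/s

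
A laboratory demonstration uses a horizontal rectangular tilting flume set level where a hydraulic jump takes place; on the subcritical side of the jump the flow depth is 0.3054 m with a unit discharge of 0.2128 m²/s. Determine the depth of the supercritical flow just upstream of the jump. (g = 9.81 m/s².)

y₁ = 0.07870 m

V₂ = q/y₂ = 0.2128/0.3054 = 0.6968 m/s; Fr₂ = V₂/√(g·y₂) = 0.4026.
Applying the sequent-depth relation in reverse, y₁/y₂ = ½[√(1 + 8Fr₂²) − 1] = ½[√2.2965 − 1] = 0.2577.
y₁ = 0.2577 × 0.3054 = 0.07870 m.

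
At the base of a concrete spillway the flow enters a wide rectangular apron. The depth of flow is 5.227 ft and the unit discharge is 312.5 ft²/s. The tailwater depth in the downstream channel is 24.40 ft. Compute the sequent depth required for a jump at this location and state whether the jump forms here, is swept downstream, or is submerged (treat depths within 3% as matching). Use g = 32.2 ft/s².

V₁ = q/y₁ = 312.5/5.227 = 59.79 ft/s. Fr₁ = V₁/√(g·y₁) = 59.79/√(32.2×5.227) = 4.608.
Bélanger equation: y₂/y₁ = ½[√(1 + 8Fr₁²) − 1] = ½[√170.89 − 1] = 6.036.
y₂ = 6.036 × 5.227 = 31.55 ft.
Tailwater y_tw = 24.40 ft: y_tw < y₂, so the jump is swept downstream.

y₂ = 31.55 ft; the jump is swept downstream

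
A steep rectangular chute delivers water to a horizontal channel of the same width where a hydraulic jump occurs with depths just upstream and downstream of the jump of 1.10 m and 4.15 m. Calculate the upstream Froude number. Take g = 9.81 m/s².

For a rectangular channel the momentum equation gives q² = ½·g·y₁·y₂·(y₁ + y₂) = ½×9.81×1.10×4.15×5.25 = 118.
q = √118 = 10.8 m²/s.
V₁ = q/y₁ = 9.86 m/s; Fr₁ = V₁/√(g·y₁) = 3.00.

Fr₁ = 3.00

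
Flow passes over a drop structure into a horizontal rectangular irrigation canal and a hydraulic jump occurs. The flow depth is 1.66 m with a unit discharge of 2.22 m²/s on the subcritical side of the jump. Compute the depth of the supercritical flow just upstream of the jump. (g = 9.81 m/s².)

y₁ = 0.308 m

V₂ = q/y₂ = 2.22/1.66 = 1.34 m/s; Fr₂ = V₂/√(g·y₂) = 0.331.
The Bélanger relation is symmetric: y₁/y₂ = ½[√(1 + 8Fr₂²) − 1] = ½[√1.879 − 1] = 0.185.
y₁ = 0.185 × 1.66 = 0.308 m.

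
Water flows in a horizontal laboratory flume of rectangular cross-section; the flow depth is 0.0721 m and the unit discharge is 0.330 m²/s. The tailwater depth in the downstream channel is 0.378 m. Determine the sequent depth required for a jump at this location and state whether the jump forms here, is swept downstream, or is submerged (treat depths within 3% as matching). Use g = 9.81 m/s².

V₁ = q/y₁ = 0.330/0.0721 = 4.58 m/s. Fr₁ = V₁/√(g·y₁) = 4.58/√(9.81×0.0721) = 5.44.
Conjugate-depth relation: y₂/y₁ = ½[√(1 + 8Fr₁²) − 1] = ½[√237.9 − 1] = 7.21.
y₂ = 7.21 × 0.0721 = 0.520 m.
Tailwater y_tw = 0.378 m: y_tw < y₂, so the jump is swept downstream.

y₂ = 0.520 m; the jump is swept downstream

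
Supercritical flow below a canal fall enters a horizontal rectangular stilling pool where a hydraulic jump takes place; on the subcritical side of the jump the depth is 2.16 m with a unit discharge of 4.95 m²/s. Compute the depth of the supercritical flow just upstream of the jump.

V₂ = q/y₂ = 4.95/2.16 = 2.29 m/s; Fr₂ = V₂/√(g·y₂) = 0.498.
The Bélanger relation is symmetric: y₁/y₂ = ½[√(1 + 8Fr₂²) − 1] = ½[√2.983 − 1] = 0.364.
y₁ = 0.364 × 2.16 = 0.785 m.

y₁ = 0.785 m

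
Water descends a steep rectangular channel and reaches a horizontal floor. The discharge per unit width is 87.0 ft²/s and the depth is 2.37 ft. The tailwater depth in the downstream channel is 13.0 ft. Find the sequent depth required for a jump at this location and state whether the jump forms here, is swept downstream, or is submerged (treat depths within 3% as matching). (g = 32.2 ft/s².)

y₂ = 12.9 ft; the jump forms here

V₁ = q/y₁ = 87.0/2.37 = 36.7 ft/s. Fr₁ = V₁/√(g·y₁) = 36.7/√(32.2×2.37) = 4.20.
From the momentum equation for a rectangular channel, y₂/y₁ = ½[√(1 + 8Fr₁²) − 1] = ½[√142.3 − 1] = 5.46.
y₂ = 5.46 × 2.37 = 12.9 ft.
Tailwater y_tw = 13.0 ft: y_tw ≈ y₂, so the jump forms here.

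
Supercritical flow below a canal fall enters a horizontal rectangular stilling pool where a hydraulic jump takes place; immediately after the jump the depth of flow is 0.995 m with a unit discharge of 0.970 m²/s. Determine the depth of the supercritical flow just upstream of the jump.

V₂ = q/y₂ = 0.970/0.995 = 0.975 m/s; Fr₂ = V₂/√(g·y₂) = 0.312.
From the momentum equation (using Fr₂), y₁/y₂ = ½[√(1 + 8Fr₂²) − 1] = ½[√1.779 − 1] = 0.167.
y₁ = 0.167 × 0.995 = 0.166 m.

y₁ = 0.166 m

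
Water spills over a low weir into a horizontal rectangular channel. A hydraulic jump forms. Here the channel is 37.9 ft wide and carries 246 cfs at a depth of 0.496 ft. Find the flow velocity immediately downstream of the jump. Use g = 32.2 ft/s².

q = Q/b = 246/37.9 = 6.49 ft²/s; V₁ = q/y₁ = 13.1 ft/s. Fr₁ = V₁/√(g·y₁) = 3.27.
Conjugate-depth relation: y₂/y₁ = ½[√(1 + 8Fr₁²) − 1] = ½[√86.78 − 1] = 4.16.
y₂ = 4.16 × 0.496 = 2.06 ft.
V₂ = q/y₂ = 6.49/2.06 = 3.15 ft/s.

V₂ = 3.15 ft/s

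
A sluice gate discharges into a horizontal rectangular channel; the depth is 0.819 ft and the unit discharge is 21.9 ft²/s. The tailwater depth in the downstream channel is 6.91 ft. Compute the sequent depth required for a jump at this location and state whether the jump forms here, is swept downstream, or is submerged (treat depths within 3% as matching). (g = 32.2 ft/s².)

V₁ = q/y₁ = 21.9/0.819 = 26.7 ft/s. Fr₁ = V₁/√(g·y₁) = 26.7/√(32.2×0.819) = 5.21.
By Bélanger, y₂/y₁ = ½[√(1 + 8Fr₁²) − 1] = ½[√217.9 − 1] = 6.88.
y₂ = 6.88 × 0.819 = 5.64 ft.
Tailwater y_tw = 6.91 ft: y_tw > y₂, so the jump is submerged.

y₂ = 5.64 ft; the jump is submerged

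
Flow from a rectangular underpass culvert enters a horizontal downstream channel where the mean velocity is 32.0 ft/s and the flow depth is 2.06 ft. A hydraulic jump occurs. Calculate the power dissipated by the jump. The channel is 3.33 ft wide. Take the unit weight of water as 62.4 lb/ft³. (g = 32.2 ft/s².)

P = 171 hp

Fr₁ = V₁/√(g·y₁) = 32.0/√(32.2×2.06) = 3.93.
Sequent-depth ratio: y₂/y₁ = ½[√(1 + 8Fr₁²) − 1] = ½[√124.5 − 1] = 5.08.
y₂ = 5.08 × 2.06 = 10.5 ft.
q = V₁·y₁ = 32.0 × 2.06 = 65.9 ft²/s. V₂ = q/y₂ = 65.9/10.5 = 6.30 ft/s. E₁ = y₁ + V₁²/2g = 18.0 ft; E₂ = y₂ + V₂²/2g = 11.1 ft. ΔE = E₁ − E₂ = 6.88 ft.
Q = q·b = 65.9 × 3.33 = 220 cfs. P = γ·Q·ΔE/550 = 62.4 × 220 × 6.88 / 550 = 171 hp.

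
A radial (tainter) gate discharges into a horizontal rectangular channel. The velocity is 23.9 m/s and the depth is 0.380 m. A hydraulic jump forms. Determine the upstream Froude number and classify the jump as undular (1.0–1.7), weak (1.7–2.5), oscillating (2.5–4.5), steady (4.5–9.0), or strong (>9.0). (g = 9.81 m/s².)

Fr₁ = 12.4; strong jump

Fr₁ = V₁/√(g·y₁) = 23.9/√(9.81×0.380) = 12.4.
Fr₁ = 12.4 lies in the strong range.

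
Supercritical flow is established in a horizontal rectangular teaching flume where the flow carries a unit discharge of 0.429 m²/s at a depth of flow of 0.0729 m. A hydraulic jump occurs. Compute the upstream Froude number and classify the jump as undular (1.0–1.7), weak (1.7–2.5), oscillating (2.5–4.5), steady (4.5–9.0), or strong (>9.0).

Fr₁ = 6.96; steady jump

V₁ = q/y₁ = 0.429/0.0729 = 5.88 m/s. Fr₁ = V₁/√(g·y₁) = 5.88/√(9.81×0.0729) = 6.96.
Fr₁ = 6.96 lies in the steady range.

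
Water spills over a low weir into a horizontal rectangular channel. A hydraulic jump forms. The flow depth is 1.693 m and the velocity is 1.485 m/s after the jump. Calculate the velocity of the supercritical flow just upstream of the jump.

Fr₂ = V₂/√(g·y₂) = 1.485/√(9.81×1.693) = 0.3644.
The Bélanger relation is symmetric: y₁/y₂ = ½[√(1 + 8Fr₂²) − 1] = ½[√2.0622 − 1] = 0.2180.
y₁ = 0.2180 × 1.693 = 0.3691 m.
V₁ = q/y₁ = 2.514/0.3691 = 6.811 m/s.

V₁ = 6.811 m/s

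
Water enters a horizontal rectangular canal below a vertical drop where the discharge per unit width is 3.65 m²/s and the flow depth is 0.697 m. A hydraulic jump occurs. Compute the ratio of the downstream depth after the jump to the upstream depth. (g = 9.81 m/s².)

V₁ = q/y₁ = 3.65/0.697 = 5.24 m/s. Fr₁ = V₁/√(g·y₁) = 5.24/√(9.81×0.697) = 2.00.
By Bélanger, y₂/y₁ = ½[√(1 + 8Fr₁²) − 1] = ½[√33.09 − 1] = 2.38.

y₂/y₁ = 2.38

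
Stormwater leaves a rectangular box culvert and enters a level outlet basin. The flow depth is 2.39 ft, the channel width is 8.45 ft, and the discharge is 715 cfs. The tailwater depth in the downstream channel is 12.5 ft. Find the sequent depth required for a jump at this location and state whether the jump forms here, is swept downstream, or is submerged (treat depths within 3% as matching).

y₂ = 12.5 ft; the jump forms here

q = Q/b = 715/8.45 = 84.6 ft²/s; V₁ = q/y₁ = 35.4 ft/s. Fr₁ = V₁/√(g·y₁) = 4.04.
By Bélanger, y₂/y₁ = ½[√(1 + 8Fr₁²) − 1] = ½[√131.3 − 1] = 5.23.
y₂ = 5.23 × 2.39 = 12.5 ft.
Tailwater y_tw = 12.5 ft: y_tw ≈ y₂, so the jump forms here.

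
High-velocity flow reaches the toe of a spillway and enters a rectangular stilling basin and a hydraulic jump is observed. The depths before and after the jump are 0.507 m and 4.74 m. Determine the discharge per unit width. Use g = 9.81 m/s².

q = 7.86 m²/s

For a rectangular channel the momentum equation gives q² = ½·g·y₁·y₂·(y₁ + y₂) = ½×9.81×0.507×4.74×5.25 = 61.8.
q = √61.8 = 7.86 m²/s.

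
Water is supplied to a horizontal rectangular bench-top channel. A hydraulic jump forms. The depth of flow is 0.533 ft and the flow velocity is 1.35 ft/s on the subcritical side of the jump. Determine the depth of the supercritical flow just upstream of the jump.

Fr₂ = V₂/√(g·y₂) = 1.35/√(32.2×0.533) = 0.326.
The Bélanger relation is symmetric: y₁/y₂ = ½[√(1 + 8Fr₂²) − 1] = ½[√1.850 − 1] = 0.180.
y₁ = 0.180 × 0.533 = 0.0959 ft.

y₁ = 0.0959 ft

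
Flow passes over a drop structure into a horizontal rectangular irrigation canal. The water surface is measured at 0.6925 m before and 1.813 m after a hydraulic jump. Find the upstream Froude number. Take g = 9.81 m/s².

Fr₁ = 2.176

For a rectangular channel the momentum equation gives q² = ½·g·y₁·y₂·(y₁ + y₂) = ½×9.81×0.6925×1.813×2.506 = 15.43.
q = √15.43 = 3.928 m²/s.
V₁ = q/y₁ = 5.672 m/s; Fr₁ = V₁/√(g·y₁) = 2.176.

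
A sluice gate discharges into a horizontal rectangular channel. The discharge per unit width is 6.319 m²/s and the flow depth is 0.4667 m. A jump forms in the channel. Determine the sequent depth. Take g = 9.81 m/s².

y₂ = 3.950 m

V₁ = q/y₁ = 6.319/0.4667 = 13.54 m/s. Fr₁ = V₁/√(g·y₁) = 13.54/√(9.81×0.4667) = 6.328.
From the momentum equation for a rectangular channel, y₂/y₁ = ½[√(1 + 8Fr₁²) − 1] = ½[√321.33 − 1] = 8.463.
y₂ = 8.463 × 0.4667 = 3.950 m.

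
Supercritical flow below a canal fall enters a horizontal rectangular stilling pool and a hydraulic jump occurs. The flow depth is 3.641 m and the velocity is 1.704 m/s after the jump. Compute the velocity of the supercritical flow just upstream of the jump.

Fr₂ = V₂/√(g·y₂) = 1.704/√(9.81×3.641) = 0.2851.
From the momentum equation (using Fr₂), y₁/y₂ = ½[√(1 + 8Fr₂²) − 1] = ½[√1.6503 − 1] = 0.1423.
y₁ = 0.1423 × 3.641 = 0.5182 m.
V₁ = q/y₁ = 6.204/0.5182 = 11.97 m/s.

V₁ = 11.97 m/s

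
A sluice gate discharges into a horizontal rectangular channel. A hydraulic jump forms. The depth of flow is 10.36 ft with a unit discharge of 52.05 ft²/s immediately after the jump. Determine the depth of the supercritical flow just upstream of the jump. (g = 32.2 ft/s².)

V₂ = q/y₂ = 52.05/10.36 = 5.024 ft/s; Fr₂ = V₂/√(g·y₂) = 0.2751.
Since the conjugate-depth ratio holds either way, y₁/y₂ = ½[√(1 + 8Fr₂²) − 1] = ½[√1.6053 − 1] = 0.1335.
y₁ = 0.1335 × 10.36 = 1.383 ft.

y₁ = 1.383 ft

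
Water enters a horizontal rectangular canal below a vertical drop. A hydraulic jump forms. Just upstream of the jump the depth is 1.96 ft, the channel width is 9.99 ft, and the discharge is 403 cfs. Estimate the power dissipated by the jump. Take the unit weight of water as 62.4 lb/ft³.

P = 74.4 hp

q = Q/b = 403/9.99 = 40.3 ft²/s; V₁ = q/y₁ = 20.6 ft/s. Fr₁ = V₁/√(g·y₁) = 2.59.
By Bélanger, y₂/y₁ = ½[√(1 + 8Fr₁²) − 1] = ½[√54.70 − 1] = 3.20.
y₂ = 3.20 × 1.96 = 6.27 ft.
V₂ = q/y₂ = 40.3/6.27 = 6.44 ft/s. E₁ = y₁ + V₁²/2g = 8.54 ft; E₂ = y₂ + V₂²/2g = 6.91 ft. ΔE = E₁ − E₂ = 1.63 ft.
P = γ·Q·ΔE/550 = 62.4 × 403 × 1.63 / 550 = 74.4 hp.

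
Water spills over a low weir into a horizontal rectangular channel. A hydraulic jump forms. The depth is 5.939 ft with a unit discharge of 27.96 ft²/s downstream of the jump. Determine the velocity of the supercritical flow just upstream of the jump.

V₁ = 24.25 ft/s

V₂ = q/y₂ = 27.96/5.939 = 4.708 ft/s; Fr₂ = V₂/√(g·y₂) = 0.3404.
The Bélanger relation is symmetric: y₁/y₂ = ½[√(1 + 8Fr₂²) − 1] = ½[√1.9272 − 1] = 0.1941.
y₁ = 0.1941 × 5.939 = 1.153 ft.
V₁ = q/y₁ = 27.96/1.153 = 24.25 ft/s.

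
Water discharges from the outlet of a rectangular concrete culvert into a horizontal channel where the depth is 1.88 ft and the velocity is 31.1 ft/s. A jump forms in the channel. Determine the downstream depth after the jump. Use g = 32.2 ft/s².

y₂ = 9.73 ft

Fr₁ = V₁/√(g·y₁) = 31.1/√(32.2×1.88) = 4.00.
Bélanger equation: y₂/y₁ = ½[√(1 + 8Fr₁²) − 1] = ½[√128.8 − 1] = 5.17.
y₂ = 5.17 × 1.88 = 9.73 ft.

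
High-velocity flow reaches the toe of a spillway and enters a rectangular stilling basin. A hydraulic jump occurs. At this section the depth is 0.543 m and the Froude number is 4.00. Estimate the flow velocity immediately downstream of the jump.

Fr₁ = 4.00 (given).
From the momentum equation for a rectangular channel, y₂/y₁ = ½[√(1 + 8Fr₁²) − 1] = ½[√129.0 − 1] = 5.18.
y₂ = 5.18 × 0.543 = 2.81 m.
V₁ = Fr₁·√(g·y₁) = 4.00×√(9.81×0.543) = 9.23 m/s; q = V₁·y₁ = 5.01 m²/s.
V₂ = q/y₂ = 5.01/2.81 = 1.78 m/s.

V₂ = 1.78 m/s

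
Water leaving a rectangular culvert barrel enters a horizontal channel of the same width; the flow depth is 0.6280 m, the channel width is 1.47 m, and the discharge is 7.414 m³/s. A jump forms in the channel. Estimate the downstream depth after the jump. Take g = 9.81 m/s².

q = Q/b = 7.414/1.47 = 5.044 m²/s; V₁ = q/y₁ = 8.031 m/s. Fr₁ = V₁/√(g·y₁) = 3.236.
Sequent-depth ratio: y₂/y₁ = ½[√(1 + 8Fr₁²) − 1] = ½[√84.755 − 1] = 4.103.
y₂ = 4.103 × 0.6280 = 2.577 m.

y₂ = 2.577 m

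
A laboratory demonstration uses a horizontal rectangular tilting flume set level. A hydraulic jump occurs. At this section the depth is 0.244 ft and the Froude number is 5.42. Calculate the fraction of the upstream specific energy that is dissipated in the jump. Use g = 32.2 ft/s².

Fr₁ = 5.42 (given).
From the momentum equation for a rectangular channel, y₂/y₁ = ½[√(1 + 8Fr₁²) − 1] = ½[√236.0 − 1] = 7.18.
y₂ = 7.18 × 0.244 = 1.75 ft.
E₁ = y₁(1 + Fr₁²/2) = 0.244×(1 + 5.42²/2) = 3.83 ft. ΔE = (y₂ − y₁)³/(4y₁y₂) = 2.01 ft. ΔE/E₁ = 2.01/3.83 = 0.524.

ΔE/E₁ = 0.524 (52.4%)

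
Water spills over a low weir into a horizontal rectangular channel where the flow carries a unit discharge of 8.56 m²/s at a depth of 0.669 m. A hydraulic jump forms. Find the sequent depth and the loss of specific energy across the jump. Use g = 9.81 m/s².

V₁ = q/y₁ = 8.56/0.669 = 12.8 m/s. Fr₁ = V₁/√(g·y₁) = 12.8/√(9.81×0.669) = 4.99.
Sequent-depth ratio: y₂/y₁ = ½[√(1 + 8Fr₁²) − 1] = ½[√200.6 − 1] = 6.58.
y₂ = 6.58 × 0.669 = 4.40 m.
Head loss: ΔE = (y₂ − y₁)³/(4y₁y₂) = (4.40 − 0.669)³/(4×0.669×4.40) = 52.1/11.8 = 4.42 m.

y₂ = 4.40 m; ΔE = 4.42 m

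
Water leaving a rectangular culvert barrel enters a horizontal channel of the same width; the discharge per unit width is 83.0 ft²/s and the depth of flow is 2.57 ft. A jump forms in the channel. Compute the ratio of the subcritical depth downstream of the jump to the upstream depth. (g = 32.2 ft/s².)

y₂/y₁ = 4.55

V₁ = q/y₁ = 83.0/2.57 = 32.3 ft/s. Fr₁ = V₁/√(g·y₁) = 32.3/√(32.2×2.57) = 3.55.
Conjugate-depth relation: y₂/y₁ = ½[√(1 + 8Fr₁²) − 1] = ½[√101.8 − 1] = 4.55.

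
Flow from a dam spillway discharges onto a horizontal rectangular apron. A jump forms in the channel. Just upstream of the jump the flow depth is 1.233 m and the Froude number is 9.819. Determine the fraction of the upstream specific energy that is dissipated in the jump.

ΔE/E₁ = 0.722 (72.2%)

Fr₁ = 9.819 (given).
By Bélanger, y₂/y₁ = ½[√(1 + 8Fr₁²) − 1] = ½[√772.30 − 1] = 13.40.
y₂ = 13.40 × 1.233 = 16.52 m.
E₁ = y₁(1 + Fr₁²/2) = 1.233×(1 + 9.819²/2) = 60.67 m. ΔE = (y₂ − y₁)³/(4y₁y₂) = 43.82 m. ΔE/E₁ = 43.82/60.67 = 0.722.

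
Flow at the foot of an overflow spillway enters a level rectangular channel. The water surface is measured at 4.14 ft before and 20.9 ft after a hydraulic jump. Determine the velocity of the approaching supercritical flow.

For a rectangular channel the momentum equation gives q² = ½·g·y₁·y₂·(y₁ + y₂) = ½×32.2×4.14×20.9×25.0 = 34882.
q = √34882 = 187 ft²/s.
V₁ = q/y₁ = 187/4.14 = 45.1 ft/s.

V₁ = 45.1 ft/s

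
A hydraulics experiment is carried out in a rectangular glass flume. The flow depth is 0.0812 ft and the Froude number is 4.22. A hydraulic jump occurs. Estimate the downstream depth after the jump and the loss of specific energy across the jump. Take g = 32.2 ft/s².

Fr₁ = 4.22 (given).
From the momentum equation for a rectangular channel, y₂/y₁ = ½[√(1 + 8Fr₁²) − 1] = ½[√143.5 − 1] = 5.49.
y₂ = 5.49 × 0.0812 = 0.446 ft.
Head loss: ΔE = (y₂ − y₁)³/(4y₁y₂) = (0.446 − 0.0812)³/(4×0.0812×0.446) = 0.0484/0.145 = 0.335 ft.

y₂ = 0.446 ft; ΔE = 0.335 ft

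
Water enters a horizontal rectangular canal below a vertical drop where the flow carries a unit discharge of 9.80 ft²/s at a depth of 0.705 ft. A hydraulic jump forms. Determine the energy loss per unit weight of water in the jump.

V₁ = q/y₁ = 9.80/0.705 = 13.9 ft/s. Fr₁ = V₁/√(g·y₁) = 13.9/√(32.2×0.705) = 2.92.
From the momentum equation for a rectangular channel, y₂/y₁ = ½[√(1 + 8Fr₁²) − 1] = ½[√69.10 − 1] = 3.66.
y₂ = 3.66 × 0.705 = 2.58 ft.
Head loss: ΔE = (y₂ − y₁)³/(4y₁y₂) = (2.58 − 0.705)³/(4×0.705×2.58) = 6.57/7.27 = 0.903 ft.

ΔE = 0.903 ft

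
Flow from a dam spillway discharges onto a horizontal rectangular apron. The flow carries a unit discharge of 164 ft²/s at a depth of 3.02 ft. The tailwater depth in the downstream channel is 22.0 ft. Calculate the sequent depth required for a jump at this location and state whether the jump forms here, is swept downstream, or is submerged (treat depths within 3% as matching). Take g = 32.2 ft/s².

V₁ = q/y₁ = 164/3.02 = 54.3 ft/s. Fr₁ = V₁/√(g·y₁) = 54.3/√(32.2×3.02) = 5.51.
From the momentum equation for a rectangular channel, y₂/y₁ = ½[√(1 + 8Fr₁²) − 1] = ½[√243.6 − 1] = 7.30.
y₂ = 7.30 × 3.02 = 22.1 ft.
Tailwater y_tw = 22.0 ft: y_tw ≈ y₂, so the jump forms here.

y₂ = 22.1 ft; the jump forms here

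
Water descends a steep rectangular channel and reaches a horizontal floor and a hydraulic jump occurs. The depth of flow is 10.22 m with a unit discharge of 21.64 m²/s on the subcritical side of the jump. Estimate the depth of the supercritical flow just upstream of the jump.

V₂ = q/y₂ = 21.64/10.22 = 2.117 m/s; Fr₂ = V₂/√(g·y₂) = 0.2115.
Applying the sequent-depth relation in reverse, y₁/y₂ = ½[√(1 + 8Fr₂²) − 1] = ½[√1.3578 − 1] = 0.08261.
y₁ = 0.08261 × 10.22 = 0.8443 m.

y₁ = 0.8443 m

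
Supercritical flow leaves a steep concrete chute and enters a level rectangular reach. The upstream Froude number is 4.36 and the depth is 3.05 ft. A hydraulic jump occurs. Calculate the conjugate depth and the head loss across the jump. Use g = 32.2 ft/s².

y₂ = 17.3 ft; ΔE = 13.8 ft

Fr₁ = 4.36 (given).
Sequent-depth ratio: y₂/y₁ = ½[√(1 + 8Fr₁²) − 1] = ½[√153.1 − 1] = 5.69.
y₂ = 5.69 × 3.05 = 17.3 ft.
V₁ = Fr₁·√(g·y₁) = 4.36×√(32.2×3.05) = 43.2 ft/s; q = V₁·y₁ = 132 ft²/s. V₂ = q/y₂ = 132/17.3 = 7.60 ft/s. E₁ = y₁ + V₁²/2g = 32.0 ft; E₂ = y₂ + V₂²/2g = 18.2 ft. ΔE = E₁ − E₂ = 13.8 ft.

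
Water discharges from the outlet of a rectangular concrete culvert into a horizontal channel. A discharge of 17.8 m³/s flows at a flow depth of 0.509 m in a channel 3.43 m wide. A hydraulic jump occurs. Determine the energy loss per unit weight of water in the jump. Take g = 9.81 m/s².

q = Q/b = 17.8/3.43 = 5.19 m²/s; V₁ = q/y₁ = 10.2 m/s. Fr₁ = V₁/√(g·y₁) = 4.56.
From the momentum equation for a rectangular channel, y₂/y₁ = ½[√(1 + 8Fr₁²) − 1] = ½[√167.5 − 1] = 5.97.
y₂ = 5.97 × 0.509 = 3.04 m.
Head loss: ΔE = (y₂ − y₁)³/(4y₁y₂) = (3.04 − 0.509)³/(4×0.509×3.04) = 16.2/6.19 = 2.62 m.

ΔE = 2.62 m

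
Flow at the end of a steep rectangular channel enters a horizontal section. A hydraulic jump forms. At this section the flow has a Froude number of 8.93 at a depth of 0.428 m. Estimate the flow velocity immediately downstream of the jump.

V₂ = 1.51 m/s

Fr₁ = 8.93 (given).
Sequent-depth ratio: y₂/y₁ = ½[√(1 + 8Fr₁²) − 1] = ½[√639.0 − 1] = 12.1.
y₂ = 12.1 × 0.428 = 5.20 m.
V₁ = Fr₁·√(g·y₁) = 8.93×√(9.81×0.428) = 18.3 m/s; q = V₁·y₁ = 7.83 m²/s.
V₂ = q/y₂ = 7.83/5.20 = 1.51 m/s.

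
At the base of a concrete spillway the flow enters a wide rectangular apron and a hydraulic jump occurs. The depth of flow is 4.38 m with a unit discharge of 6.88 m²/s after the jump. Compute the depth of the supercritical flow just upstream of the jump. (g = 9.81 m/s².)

V₂ = q/y₂ = 6.88/4.38 = 1.57 m/s; Fr₂ = V₂/√(g·y₂) = 0.240.
Applying the sequent-depth relation in reverse, y₁/y₂ = ½[√(1 + 8Fr₂²) − 1] = ½[√1.459 − 1] = 0.104.
y₁ = 0.104 × 4.38 = 0.456 m.

y₁ = 0.456 m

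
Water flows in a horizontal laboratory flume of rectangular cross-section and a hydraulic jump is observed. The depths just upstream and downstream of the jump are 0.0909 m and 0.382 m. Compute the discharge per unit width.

For a rectangular channel the momentum equation gives q² = ½·g·y₁·y₂·(y₁ + y₂) = ½×9.81×0.0909×0.382×0.473 = 0.0805.
q = √0.0805 = 0.284 m²/s.

q = 0.284 m²/s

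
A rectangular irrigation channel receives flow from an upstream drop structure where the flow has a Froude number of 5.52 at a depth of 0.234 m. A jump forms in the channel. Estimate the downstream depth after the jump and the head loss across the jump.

y₂ = 1.71 m; ΔE = 2.02 m

Fr₁ = 5.52 (given).
Bélanger equation: y₂/y₁ = ½[√(1 + 8Fr₁²) − 1] = ½[√244.8 − 1] = 7.32.
y₂ = 7.32 × 0.234 = 1.71 m.
V₁ = Fr₁·√(g·y₁) = 5.52×√(9.81×0.234) = 8.36 m/s; q = V₁·y₁ = 1.96 m²/s. V₂ = q/y₂ = 1.96/1.71 = 1.14 m/s. E₁ = y₁ + V₁²/2g = 3.80 m; E₂ = y₂ + V₂²/2g = 1.78 m. ΔE = E₁ − E₂ = 2.02 m.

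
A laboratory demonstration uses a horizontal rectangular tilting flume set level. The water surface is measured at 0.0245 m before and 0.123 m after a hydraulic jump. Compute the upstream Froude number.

Fr₁ = 3.89

For a rectangular channel the momentum equation gives q² = ½·g·y₁·y₂·(y₁ + y₂) = ½×9.81×0.0245×0.123×0.147 = 0.00218.
q = √0.00218 = 0.0467 m²/s.
V₁ = q/y₁ = 1.91 m/s; Fr₁ = V₁/√(g·y₁) = 3.89.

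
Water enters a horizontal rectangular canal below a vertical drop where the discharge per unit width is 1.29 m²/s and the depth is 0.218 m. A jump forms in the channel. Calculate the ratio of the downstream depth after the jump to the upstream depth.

V₁ = q/y₁ = 1.29/0.218 = 5.92 m/s. Fr₁ = V₁/√(g·y₁) = 5.92/√(9.81×0.218) = 4.05.
Sequent-depth ratio: y₂/y₁ = ½[√(1 + 8Fr₁²) − 1] = ½[√132.0 − 1] = 5.24.

y₂/y₁ = 5.24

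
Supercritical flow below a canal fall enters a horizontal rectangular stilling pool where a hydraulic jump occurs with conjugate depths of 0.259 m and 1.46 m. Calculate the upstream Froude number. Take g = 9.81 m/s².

For a rectangular channel the momentum equation gives q² = ½·g·y₁·y₂·(y₁ + y₂) = ½×9.81×0.259×1.46×1.72 = 3.19.
q = √3.19 = 1.79 m²/s.
V₁ = q/y₁ = 6.89 m/s; Fr₁ = V₁/√(g·y₁) = 4.33.

Fr₁ = 4.33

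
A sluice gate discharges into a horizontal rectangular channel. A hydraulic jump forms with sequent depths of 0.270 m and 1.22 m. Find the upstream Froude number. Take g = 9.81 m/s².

Fr₁ = 3.53

For a rectangular channel the momentum equation gives q² = ½·g·y₁·y₂·(y₁ + y₂) = ½×9.81×0.270×1.22×1.49 = 2.41.
q = √2.41 = 1.55 m²/s.
V₁ = q/y₁ = 5.75 m/s; Fr₁ = V₁/√(g·y₁) = 3.53.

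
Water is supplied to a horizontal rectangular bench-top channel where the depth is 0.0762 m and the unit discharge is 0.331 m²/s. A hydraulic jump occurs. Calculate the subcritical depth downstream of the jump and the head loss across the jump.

V₁ = q/y₁ = 0.331/0.0762 = 4.34 m/s. Fr₁ = V₁/√(g·y₁) = 4.34/√(9.81×0.0762) = 5.02.
Conjugate-depth relation: y₂/y₁ = ½[√(1 + 8Fr₁²) − 1] = ½[√202.9 − 1] = 6.62.
y₂ = 6.62 × 0.0762 = 0.505 m.
V₂ = q/y₂ = 0.331/0.505 = 0.656 m/s. E₁ = y₁ + V₁²/2g = 1.04 m; E₂ = y₂ + V₂²/2g = 0.527 m. ΔE = E₁ − E₂ = 0.511 m.

y₂ = 0.505 m; ΔE = 0.511 m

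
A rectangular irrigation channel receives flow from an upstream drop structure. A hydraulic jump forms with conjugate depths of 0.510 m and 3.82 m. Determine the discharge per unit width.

q = 6.43 m²/s

For a rectangular channel the momentum equation gives q² = ½·g·y₁·y₂·(y₁ + y₂) = ½×9.81×0.510×3.82×4.33 = 41.4.
q = √41.4 = 6.43 m²/s.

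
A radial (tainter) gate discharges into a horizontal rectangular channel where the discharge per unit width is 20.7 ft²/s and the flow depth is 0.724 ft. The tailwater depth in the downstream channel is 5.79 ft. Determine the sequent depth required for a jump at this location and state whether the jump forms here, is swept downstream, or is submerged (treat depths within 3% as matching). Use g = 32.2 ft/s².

V₁ = q/y₁ = 20.7/0.724 = 28.6 ft/s. Fr₁ = V₁/√(g·y₁) = 28.6/√(32.2×0.724) = 5.92.
By Bélanger, y₂/y₁ = ½[√(1 + 8Fr₁²) − 1] = ½[√281.5 − 1] = 7.89.
y₂ = 7.89 × 0.724 = 5.71 ft.
Tailwater y_tw = 5.79 ft: y_tw ≈ y₂, so the jump forms here.

y₂ = 5.71 ft; the jump forms here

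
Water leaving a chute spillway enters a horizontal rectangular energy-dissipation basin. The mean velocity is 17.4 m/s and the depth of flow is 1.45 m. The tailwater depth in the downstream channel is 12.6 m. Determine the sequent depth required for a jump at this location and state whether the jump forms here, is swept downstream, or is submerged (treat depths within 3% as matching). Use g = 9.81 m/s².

y₂ = 8.76 m; the jump is submerged

Fr₁ = V₁/√(g·y₁) = 17.4/√(9.81×1.45) = 4.61.
Conjugate-depth relation: y₂/y₁ = ½[√(1 + 8Fr₁²) − 1] = ½[√171.3 − 1] = 6.04.
y₂ = 6.04 × 1.45 = 8.76 m.
Tailwater y_tw = 12.6 m: y_tw > y₂, so the jump is submerged.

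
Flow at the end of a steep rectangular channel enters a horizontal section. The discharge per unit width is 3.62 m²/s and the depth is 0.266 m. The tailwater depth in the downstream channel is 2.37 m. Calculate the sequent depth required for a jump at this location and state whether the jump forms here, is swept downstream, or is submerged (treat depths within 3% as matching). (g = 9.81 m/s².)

y₂ = 3.04 m; the jump is swept downstream

V₁ = q/y₁ = 3.62/0.266 = 13.6 m/s. Fr₁ = V₁/√(g·y₁) = 13.6/√(9.81×0.266) = 8.42.
Sequent-depth ratio: y₂/y₁ = ½[√(1 + 8Fr₁²) − 1] = ½[√568.8 − 1] = 11.4.
y₂ = 11.4 × 0.266 = 3.04 m.
Tailwater y_tw = 2.37 m: y_tw < y₂, so the jump is swept downstream.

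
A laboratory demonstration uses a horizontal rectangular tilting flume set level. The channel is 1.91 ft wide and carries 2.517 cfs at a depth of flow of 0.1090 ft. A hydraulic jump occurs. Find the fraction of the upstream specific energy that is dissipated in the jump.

ΔE/E₁ = 0.591 (59.1%)

q = Q/b = 2.517/1.91 = 1.318 ft²/s; V₁ = q/y₁ = 12.09 ft/s. Fr₁ = V₁/√(g·y₁) = 6.453.
By Bélanger, y₂/y₁ = ½[√(1 + 8Fr₁²) − 1] = ½[√334.16 − 1] = 8.640.
y₂ = 8.640 × 0.1090 = 0.9418 ft.
E₁ = y₁ + V₁²/2g = 2.379 ft. ΔE = (y₂ − y₁)³/(4y₁y₂) = 1.406 ft. ΔE/E₁ = 1.406/2.379 = 0.591.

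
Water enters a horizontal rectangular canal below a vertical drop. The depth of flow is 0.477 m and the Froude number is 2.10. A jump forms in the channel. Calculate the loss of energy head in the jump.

Fr₁ = 2.10 (given).
Sequent-depth ratio: y₂/y₁ = ½[√(1 + 8Fr₁²) − 1] = ½[√36.28 − 1] = 2.51.
y₂ = 2.51 × 0.477 = 1.20 m.
Head loss: ΔE = (y₂ − y₁)³/(4y₁y₂) = (1.20 − 0.477)³/(4×0.477×1.20) = 0.375/2.29 = 0.164 m.

ΔE = 0.164 m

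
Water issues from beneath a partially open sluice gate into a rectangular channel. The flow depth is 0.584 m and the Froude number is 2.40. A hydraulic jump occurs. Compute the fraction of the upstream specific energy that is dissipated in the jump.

ΔE/E₁ = 0.158 (15.8%)

Fr₁ = 2.40 (given).
Bélanger equation: y₂/y₁ = ½[√(1 + 8Fr₁²) − 1] = ½[√47.08 − 1] = 2.93.
y₂ = 2.93 × 0.584 = 1.71 m.
E₁ = y₁(1 + Fr₁²/2) = 0.584×(1 + 2.40²/2) = 2.27 m. ΔE = (y₂ − y₁)³/(4y₁y₂) = 0.359 m. ΔE/E₁ = 0.359/2.27 = 0.158.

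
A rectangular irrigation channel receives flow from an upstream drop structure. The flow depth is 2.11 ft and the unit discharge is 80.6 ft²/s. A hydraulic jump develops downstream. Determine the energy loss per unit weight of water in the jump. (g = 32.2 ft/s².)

ΔE = 11.3 ft

V₁ = q/y₁ = 80.6/2.11 = 38.2 ft/s. Fr₁ = V₁/√(g·y₁) = 38.2/√(32.2×2.11) = 4.63.
By Bélanger, y₂/y₁ = ½[√(1 + 8Fr₁²) − 1] = ½[√172.8 − 1] = 6.07.
y₂ = 6.07 × 2.11 = 12.8 ft.
Head loss: ΔE = (y₂ − y₁)³/(4y₁y₂) = (12.8 − 2.11)³/(4×2.11×12.8) = 1226/108 = 11.3 ft.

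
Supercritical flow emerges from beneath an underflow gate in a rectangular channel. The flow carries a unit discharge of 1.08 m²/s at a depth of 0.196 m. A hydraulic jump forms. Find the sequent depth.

V₁ = q/y₁ = 1.08/0.196 = 5.51 m/s. Fr₁ = V₁/√(g·y₁) = 5.51/√(9.81×0.196) = 3.97.
Conjugate-depth relation: y₂/y₁ = ½[√(1 + 8Fr₁²) − 1] = ½[√127.3 − 1] = 5.14.
y₂ = 5.14 × 0.196 = 1.01 m.

y₂ = 1.01 m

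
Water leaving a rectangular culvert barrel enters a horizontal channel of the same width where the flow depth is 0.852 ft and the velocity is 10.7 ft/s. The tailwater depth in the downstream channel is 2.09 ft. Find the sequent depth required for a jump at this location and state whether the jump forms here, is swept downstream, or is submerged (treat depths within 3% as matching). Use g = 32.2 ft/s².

y₂ = 2.07 ft; the jump forms here

Fr₁ = V₁/√(g·y₁) = 10.7/√(32.2×0.852) = 2.04.
Bélanger equation: y₂/y₁ = ½[√(1 + 8Fr₁²) − 1] = ½[√34.39 − 1] = 2.43.
y₂ = 2.43 × 0.852 = 2.07 ft.
Tailwater y_tw = 2.09 ft: y_tw ≈ y₂, so the jump forms here.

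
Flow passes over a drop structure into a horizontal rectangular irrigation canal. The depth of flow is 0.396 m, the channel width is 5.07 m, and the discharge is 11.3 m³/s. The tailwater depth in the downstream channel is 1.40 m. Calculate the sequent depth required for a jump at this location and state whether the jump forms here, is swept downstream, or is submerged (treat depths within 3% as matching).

y₂ = 1.41 m; the jump forms here

q = Q/b = 11.3/5.07 = 2.23 m²/s; V₁ = q/y₁ = 5.63 m/s. Fr₁ = V₁/√(g·y₁) = 2.86.
By Bélanger, y₂/y₁ = ½[√(1 + 8Fr₁²) − 1] = ½[√66.23 − 1] = 3.57.
y₂ = 3.57 × 0.396 = 1.41 m.
Tailwater y_tw = 1.40 m: y_tw ≈ y₂, so the jump forms here.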